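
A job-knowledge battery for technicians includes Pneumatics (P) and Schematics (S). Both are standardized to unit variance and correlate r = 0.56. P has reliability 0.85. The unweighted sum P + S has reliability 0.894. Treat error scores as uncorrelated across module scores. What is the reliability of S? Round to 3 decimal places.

Var(P+S) = 2 + 2·0.56 = 3.120.
True-score variance = ρ_P + ρ_S + 2·0.56, so 0.894 = (0.85 + ρ_S + 1.12) / 3.120.
ρ_S = 0.894·3.120 − 0.85 − 1.12 = 0.819.

0.819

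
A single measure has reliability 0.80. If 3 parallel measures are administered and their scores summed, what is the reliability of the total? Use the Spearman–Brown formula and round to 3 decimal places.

0.923

ρ_k = kρ / (1 + (k−1)ρ) = 3·0.80 / (1 + 2·0.80) = 2.400 / 2.600 = 0.923.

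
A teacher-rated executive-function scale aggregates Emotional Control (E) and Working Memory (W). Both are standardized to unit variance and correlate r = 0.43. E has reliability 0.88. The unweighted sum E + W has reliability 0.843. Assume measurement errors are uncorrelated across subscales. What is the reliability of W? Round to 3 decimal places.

0.671

Var(E+W) = 2 + 2·0.43 = 2.860.
True-score variance = ρ_E + ρ_W + 2·0.43, so 0.843 = (0.88 + ρ_W + 0.86) / 2.860.
ρ_W = 0.843·2.860 − 0.88 − 0.86 = 0.671.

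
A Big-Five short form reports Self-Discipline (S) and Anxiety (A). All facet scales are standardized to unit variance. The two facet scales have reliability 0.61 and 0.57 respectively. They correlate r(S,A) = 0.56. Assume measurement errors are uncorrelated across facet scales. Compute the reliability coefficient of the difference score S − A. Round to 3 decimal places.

Var(S−A) = 1 + 1 − 2·0.56 = 2 − 1.12 = 0.88.
Under uncorrelated errors the observed covariances equal the true-score covariances, so only the own-variance terms attenuate.
True-score variance = [0.61 + 0.57] − 1.12 = 1.18 − 1.12 = 0.06.
Reliability = 0.06 / 0.88 = 0.068.

0.068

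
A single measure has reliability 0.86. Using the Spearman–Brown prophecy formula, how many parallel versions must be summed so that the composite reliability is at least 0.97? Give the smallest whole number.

k ≥ ρ*(1−ρ₁)/(ρ₁(1−ρ*)) = 0.97·0.14 / (0.86·0.03) = 5.264.
Smallest integer k = 6.

6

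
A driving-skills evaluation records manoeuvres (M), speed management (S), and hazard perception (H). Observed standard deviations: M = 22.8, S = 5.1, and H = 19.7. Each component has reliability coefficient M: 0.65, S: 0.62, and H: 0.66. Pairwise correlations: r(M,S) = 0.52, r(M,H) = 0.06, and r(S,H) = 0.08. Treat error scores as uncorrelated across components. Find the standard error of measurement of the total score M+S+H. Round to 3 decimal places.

Var(total) = 933.94 + 190.906 = 1124.85.
True-score variance = 610.162 + 190.906 = 801.067, so reliability = 0.7122.
Error variance = 1124.85 − 801.067 = 323.778; SEM = √323.778 = 17.994.

17.994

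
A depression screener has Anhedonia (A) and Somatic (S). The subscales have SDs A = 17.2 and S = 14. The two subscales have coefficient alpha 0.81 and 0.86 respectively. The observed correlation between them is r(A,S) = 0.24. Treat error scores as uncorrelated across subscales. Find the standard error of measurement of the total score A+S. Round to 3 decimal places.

Var(total) = 491.84 + 115.584 = 607.424.
True-score variance = 408.19 + 115.584 = 523.774, so reliability = 0.8623.
Error variance = 607.424 − 523.774 = 83.6496; SEM = √83.6496 = 9.146.

9.146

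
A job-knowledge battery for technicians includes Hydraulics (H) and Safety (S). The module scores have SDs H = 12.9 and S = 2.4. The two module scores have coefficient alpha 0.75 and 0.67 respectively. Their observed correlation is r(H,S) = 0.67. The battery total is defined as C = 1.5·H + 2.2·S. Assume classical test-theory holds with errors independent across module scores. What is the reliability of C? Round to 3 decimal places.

Var(C) = 1.5²·12.9² + 2.2²·2.4² + 2·[3.3·12.9·2.4·0.67] = 402.301 + 136.905 = 539.206.
Under uncorrelated errors the observed covariances equal the true-score covariances, so only the own-variance terms attenuate.
True-score variance = [1.5²·12.9²·0.75 + 2.2²·2.4²·0.67] + 136.905 = 299.495 + 136.905 = 436.401.
Reliability = 436.401 / 539.206 = 0.809.

0.809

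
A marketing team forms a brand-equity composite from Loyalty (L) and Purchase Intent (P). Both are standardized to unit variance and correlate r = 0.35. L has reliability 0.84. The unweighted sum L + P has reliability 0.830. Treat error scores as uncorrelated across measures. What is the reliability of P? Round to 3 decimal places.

Var(L+P) = 2 + 2·0.35 = 2.700.
True-score variance = ρ_L + ρ_P + 2·0.35, so 0.830 = (0.84 + ρ_P + 0.70) / 2.700.
ρ_P = 0.830·2.700 − 0.84 − 0.70 = 0.701.

0.701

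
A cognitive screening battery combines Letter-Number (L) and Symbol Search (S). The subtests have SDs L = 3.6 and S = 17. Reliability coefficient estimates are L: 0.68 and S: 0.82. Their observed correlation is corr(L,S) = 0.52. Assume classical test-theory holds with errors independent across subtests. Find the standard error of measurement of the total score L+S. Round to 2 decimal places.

Var(total) = 301.96 + 63.648 = 365.608.
True-score variance = 245.793 + 63.648 = 309.441, so reliability = 0.8464.
Error variance = 365.608 − 309.441 = 56.1672; SEM = √56.1672 = 7.49.

7.49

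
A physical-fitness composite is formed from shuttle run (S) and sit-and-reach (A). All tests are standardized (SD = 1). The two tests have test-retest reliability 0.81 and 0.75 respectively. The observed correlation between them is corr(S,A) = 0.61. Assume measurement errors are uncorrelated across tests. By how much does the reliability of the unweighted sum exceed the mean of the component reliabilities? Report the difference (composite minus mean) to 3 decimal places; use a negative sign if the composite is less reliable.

Var(sum) = 2 + 1.22 = 3.22; true-score variance = 1.56 + 1.22 = 2.78; composite reliability = 0.8634.
Mean component reliability = 0.7800.
Difference = 0.8634 − 0.7800 = 0.083.

0.083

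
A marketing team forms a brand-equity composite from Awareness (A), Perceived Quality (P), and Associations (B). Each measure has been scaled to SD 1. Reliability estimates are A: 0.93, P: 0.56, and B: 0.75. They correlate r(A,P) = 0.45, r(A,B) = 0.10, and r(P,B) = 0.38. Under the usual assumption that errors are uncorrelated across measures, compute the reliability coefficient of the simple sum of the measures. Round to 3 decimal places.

0.844

Var(A+P+B) = 3 + 2·[0.45 + 0.10 + 0.38] = 3 + 1.86 = 4.86.
Under uncorrelated errors the observed covariances equal the true-score covariances, so only the own-variance terms attenuate.
True-score variance = [0.93 + 0.56 + 0.75] + 1.86 = 2.24 + 1.86 = 4.1.
Reliability = 4.1 / 4.86 = 0.844.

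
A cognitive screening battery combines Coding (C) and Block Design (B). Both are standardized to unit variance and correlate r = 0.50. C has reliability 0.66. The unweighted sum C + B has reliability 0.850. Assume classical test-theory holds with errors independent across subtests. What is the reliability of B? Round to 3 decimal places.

0.890

Var(C+B) = 2 + 2·0.50 = 3.000.
True-score variance = ρ_C + ρ_B + 2·0.50, so 0.850 = (0.66 + ρ_B + 1.00) / 3.000.
ρ_B = 0.850·3.000 − 0.66 − 1.00 = 0.890.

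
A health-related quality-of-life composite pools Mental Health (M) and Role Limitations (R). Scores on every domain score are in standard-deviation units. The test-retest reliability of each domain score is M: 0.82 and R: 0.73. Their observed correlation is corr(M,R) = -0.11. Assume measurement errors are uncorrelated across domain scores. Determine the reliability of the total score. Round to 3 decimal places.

0.747

Var(M+R) = 2 + 2·[(-0.11)] = 2 − 0.22 = 1.78.
With uncorrelated errors the cross-covariances are all true-score covariance, so they carry over unchanged; only the diagonal terms shrink to ρᵢσᵢ².
True-score variance = [0.82 + 0.73] − 0.22 = 1.55 − 0.22 = 1.33.
Reliability = 1.33 / 1.78 = 0.747.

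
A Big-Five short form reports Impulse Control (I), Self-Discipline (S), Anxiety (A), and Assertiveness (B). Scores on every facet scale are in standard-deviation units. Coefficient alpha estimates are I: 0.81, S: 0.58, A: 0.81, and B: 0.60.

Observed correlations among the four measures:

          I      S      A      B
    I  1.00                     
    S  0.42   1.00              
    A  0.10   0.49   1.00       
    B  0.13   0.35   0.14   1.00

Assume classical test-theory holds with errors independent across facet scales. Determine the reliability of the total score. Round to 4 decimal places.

0.8347

Var(I+S+A+B) = 4 + 2·[0.42 + 0.10 + 0.13 + 0.49 + 0.35 + 0.14] = 4 + 3.26 = 7.26.
Because errors are independent across components, Cov(Tᵢ,Tⱼ) = Cov(Xᵢ,Xⱼ); the off-diagonal part of the true-score variance is the same as above.
True-score variance = [0.81 + 0.58 + 0.81 + 0.60] + 3.26 = 2.8 + 3.26 = 6.06.
Reliability = 6.06 / 7.26 = 0.8347.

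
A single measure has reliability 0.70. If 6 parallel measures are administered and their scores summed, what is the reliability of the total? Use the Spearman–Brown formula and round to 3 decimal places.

ρ_k = kρ / (1 + (k−1)ρ) = 6·0.70 / (1 + 5·0.70) = 4.200 / 4.500 = 0.933.

0.933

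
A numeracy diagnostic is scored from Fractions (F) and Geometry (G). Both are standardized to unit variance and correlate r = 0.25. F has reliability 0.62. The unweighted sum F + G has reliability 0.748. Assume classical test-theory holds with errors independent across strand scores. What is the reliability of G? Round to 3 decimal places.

Var(F+G) = 2 + 2·0.25 = 2.500.
True-score variance = ρ_F + ρ_G + 2·0.25, so 0.748 = (0.62 + ρ_G + 0.50) / 2.500.
ρ_G = 0.748·2.500 − 0.62 − 0.50 = 0.750.

0.750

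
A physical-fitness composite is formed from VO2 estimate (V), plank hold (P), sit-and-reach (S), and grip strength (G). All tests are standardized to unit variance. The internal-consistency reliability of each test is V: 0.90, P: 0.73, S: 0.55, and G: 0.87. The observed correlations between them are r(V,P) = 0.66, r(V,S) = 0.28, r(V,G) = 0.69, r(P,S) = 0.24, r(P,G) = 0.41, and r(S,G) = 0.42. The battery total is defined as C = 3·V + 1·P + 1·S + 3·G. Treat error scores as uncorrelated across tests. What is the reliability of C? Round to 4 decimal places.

0.9359

Var(C) = 3² + 1 + 1 + 3² + 2·[3·0.66 + 3·0.28 + 9·0.69 + 0.24 + 3·0.41 + 3·0.42] = 20 + 23.52 = 43.52.
Under uncorrelated errors the observed covariances equal the true-score covariances, so only the own-variance terms attenuate.
True-score variance = [3²·0.90 + 0.73 + 0.55 + 3²·0.87] + 23.52 = 17.21 + 23.52 = 40.73.
Reliability = 40.73 / 43.52 = 0.9359.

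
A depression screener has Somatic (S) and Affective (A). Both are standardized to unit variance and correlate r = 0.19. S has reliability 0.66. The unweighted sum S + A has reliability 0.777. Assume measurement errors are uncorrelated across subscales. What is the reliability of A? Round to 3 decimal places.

0.809

Var(S+A) = 2 + 2·0.19 = 2.380.
True-score variance = ρ_S + ρ_A + 2·0.19, so 0.777 = (0.66 + ρ_A + 0.38) / 2.380.
ρ_A = 0.777·2.380 − 0.66 − 0.38 = 0.809.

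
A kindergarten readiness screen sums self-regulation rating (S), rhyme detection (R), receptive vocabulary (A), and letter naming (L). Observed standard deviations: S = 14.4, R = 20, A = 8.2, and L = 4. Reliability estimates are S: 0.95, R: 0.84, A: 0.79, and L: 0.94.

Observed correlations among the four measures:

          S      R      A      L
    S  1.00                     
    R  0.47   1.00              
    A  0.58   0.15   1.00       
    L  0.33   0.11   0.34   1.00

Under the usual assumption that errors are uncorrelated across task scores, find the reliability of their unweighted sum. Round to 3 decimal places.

Var(S+R+A+L) = 14.4² + 20² + 8.2² + 4² + 2·[14.4·20·0.47 + 14.4·8.2·0.58 + 14.4·4·0.33 + 20·8.2·0.15 + 20·4·0.11 + 8.2·4·0.34] = 690.6 + 534.813 = 1225.41.
Under uncorrelated errors the observed covariances equal the true-score covariances, so only the own-variance terms attenuate.
True-score variance = [14.4²·0.95 + 20²·0.84 + 8.2²·0.79 + 4²·0.94] + 534.813 = 601.152 + 534.813 = 1135.96.
Reliability = 1135.96 / 1225.41 = 0.927.

0.927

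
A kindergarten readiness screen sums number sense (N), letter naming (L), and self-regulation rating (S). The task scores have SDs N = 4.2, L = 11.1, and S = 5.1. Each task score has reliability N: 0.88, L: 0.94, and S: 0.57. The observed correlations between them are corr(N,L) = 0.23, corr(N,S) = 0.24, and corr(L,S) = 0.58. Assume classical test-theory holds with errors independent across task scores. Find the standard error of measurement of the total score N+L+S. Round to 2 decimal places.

4.55

Var(total) = 166.86 + 97.3944 = 264.254.
True-score variance = 146.166 + 97.3944 = 243.561, so reliability = 0.9217.
Error variance = 264.254 − 243.561 = 20.6937; SEM = √20.6937 = 4.55.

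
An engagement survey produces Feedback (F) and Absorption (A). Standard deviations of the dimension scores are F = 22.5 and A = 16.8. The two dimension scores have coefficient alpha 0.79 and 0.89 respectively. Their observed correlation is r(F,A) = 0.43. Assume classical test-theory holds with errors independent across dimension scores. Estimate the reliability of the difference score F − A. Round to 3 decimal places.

Var(F−A) = 22.5² + 16.8² − 2·22.5·16.8·0.43 = 788.49 − 325.08 = 463.41.
With uncorrelated errors the cross-covariances are all true-score covariance, so they carry over unchanged; only the diagonal terms shrink to ρᵢσᵢ².
True-score variance = [22.5²·0.79 + 16.8²·0.89] − 325.08 = 651.131 − 325.08 = 326.051.
Reliability = 326.051 / 463.41 = 0.704.

0.704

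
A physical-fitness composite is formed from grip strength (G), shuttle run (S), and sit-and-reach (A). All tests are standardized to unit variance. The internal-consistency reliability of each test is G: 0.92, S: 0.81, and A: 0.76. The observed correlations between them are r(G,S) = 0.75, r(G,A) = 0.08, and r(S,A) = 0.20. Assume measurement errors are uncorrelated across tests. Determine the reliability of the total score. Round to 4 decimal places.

Var(G+S+A) = 3 + 2·[0.75 + 0.08 + 0.20] = 3 + 2.06 = 5.06.
With uncorrelated errors the cross-covariances are all true-score covariance, so they carry over unchanged; only the diagonal terms shrink to ρᵢσᵢ².
True-score variance = [0.92 + 0.81 + 0.76] + 2.06 = 2.49 + 2.06 = 4.55.
Reliability = 4.55 / 5.06 = 0.8992.

0.8992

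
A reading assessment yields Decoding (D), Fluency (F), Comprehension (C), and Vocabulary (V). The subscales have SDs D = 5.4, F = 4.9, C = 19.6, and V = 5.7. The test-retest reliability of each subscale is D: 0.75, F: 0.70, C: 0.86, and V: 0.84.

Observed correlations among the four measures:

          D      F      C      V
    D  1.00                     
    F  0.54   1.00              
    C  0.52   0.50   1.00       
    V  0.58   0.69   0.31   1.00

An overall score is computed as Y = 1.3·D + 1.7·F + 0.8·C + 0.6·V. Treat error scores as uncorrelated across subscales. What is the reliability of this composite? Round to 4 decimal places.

Var(Y) = 1.3²·5.4² + 1.7²·4.9² + 0.8²·19.6² + 0.6²·5.7² + 2·[2.21·5.4·4.9·0.54 + 1.04·5.4·19.6·0.52 + 0.78·5.4·5.7·0.58 + 1.36·4.9·19.6·0.50 + 1.02·4.9·5.7·0.69 + 0.48·19.6·5.7·0.31] = 376.228 + 408.658 = 784.886.
With uncorrelated errors the cross-covariances are all true-score covariance, so they carry over unchanged; only the diagonal terms shrink to ρᵢσᵢ².
True-score variance = [1.3²·5.4²·0.75 + 1.7²·4.9²·0.70 + 0.8²·19.6²·0.86 + 0.6²·5.7²·0.84] + 408.658 = 306.799 + 408.658 = 715.457.
Reliability = 715.457 / 784.886 = 0.9115.

0.9115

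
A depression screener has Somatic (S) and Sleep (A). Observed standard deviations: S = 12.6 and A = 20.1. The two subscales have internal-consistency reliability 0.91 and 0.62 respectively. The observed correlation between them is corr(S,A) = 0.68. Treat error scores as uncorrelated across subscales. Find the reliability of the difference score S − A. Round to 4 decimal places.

Var(S−A) = 12.6² + 20.1² − 2·12.6·20.1·0.68 = 562.77 − 344.434 = 218.336.
Under uncorrelated errors the observed covariances equal the true-score covariances, so only the own-variance terms attenuate.
True-score variance = [12.6²·0.91 + 20.1²·0.62] − 344.434 = 394.958 − 344.434 = 50.5242.
Reliability = 50.5242 / 218.336 = 0.2314.

0.2314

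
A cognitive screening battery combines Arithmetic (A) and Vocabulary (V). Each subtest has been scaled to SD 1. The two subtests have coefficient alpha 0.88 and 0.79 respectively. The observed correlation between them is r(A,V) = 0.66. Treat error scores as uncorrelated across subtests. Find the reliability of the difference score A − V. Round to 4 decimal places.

Var(A−V) = 1 + 1 − 2·0.66 = 2 − 1.32 = 0.68.
Because errors are independent across components, Cov(Tᵢ,Tⱼ) = Cov(Xᵢ,Xⱼ); the off-diagonal part of the true-score variance is the same as above.
True-score variance = [0.88 + 0.79] − 1.32 = 1.67 − 1.32 = 0.35.
Reliability = 0.35 / 0.68 = 0.5147.

0.5147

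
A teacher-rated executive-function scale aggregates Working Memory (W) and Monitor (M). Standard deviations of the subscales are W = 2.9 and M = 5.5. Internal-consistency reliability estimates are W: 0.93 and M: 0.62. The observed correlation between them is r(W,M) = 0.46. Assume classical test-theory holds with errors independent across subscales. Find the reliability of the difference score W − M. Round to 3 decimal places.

0.496

Var(W−M) = 2.9² + 5.5² − 2·2.9·5.5·0.46 = 38.66 − 14.674 = 23.986.
Under uncorrelated errors the observed covariances equal the true-score covariances, so only the own-variance terms attenuate.
True-score variance = [2.9²·0.93 + 5.5²·0.62] − 14.674 = 26.5763 − 14.674 = 11.9023.
Reliability = 11.9023 / 23.986 = 0.496.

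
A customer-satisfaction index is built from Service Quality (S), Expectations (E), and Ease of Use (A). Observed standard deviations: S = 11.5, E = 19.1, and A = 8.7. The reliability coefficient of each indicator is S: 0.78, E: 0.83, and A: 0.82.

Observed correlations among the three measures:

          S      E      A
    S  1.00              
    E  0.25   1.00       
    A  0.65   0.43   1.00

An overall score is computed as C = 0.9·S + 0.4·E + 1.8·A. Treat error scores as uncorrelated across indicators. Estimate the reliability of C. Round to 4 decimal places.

0.8984

Var(C) = 0.9²·11.5² + 0.4²·19.1² + 1.8²·8.7² + 2·[0.36·11.5·19.1·0.25 + 1.62·11.5·8.7·0.65 + 0.72·19.1·8.7·0.43] = 410.728 + 353.135 = 763.862.
Because errors are independent across components, Cov(Tᵢ,Tⱼ) = Cov(Xᵢ,Xⱼ); the off-diagonal part of the true-score variance is the same as above.
True-score variance = [0.9²·11.5²·0.78 + 0.4²·19.1²·0.83 + 1.8²·8.7²·0.82] + 353.135 = 333.096 + 353.135 = 686.23.
Reliability = 686.23 / 763.862 = 0.8984.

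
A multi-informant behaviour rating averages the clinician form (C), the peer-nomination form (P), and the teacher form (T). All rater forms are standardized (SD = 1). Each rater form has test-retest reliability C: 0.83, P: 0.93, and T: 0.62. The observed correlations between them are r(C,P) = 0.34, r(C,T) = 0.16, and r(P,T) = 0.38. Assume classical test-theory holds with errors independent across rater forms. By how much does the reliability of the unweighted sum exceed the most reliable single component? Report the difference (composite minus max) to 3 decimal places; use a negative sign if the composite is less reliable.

Var(sum) = 3 + 1.76 = 4.76; true-score variance = 2.38 + 1.76 = 4.14; composite reliability = 0.8697.
Max component reliability = 0.9300.
Difference = 0.8697 − 0.9300 = -0.060.

-0.060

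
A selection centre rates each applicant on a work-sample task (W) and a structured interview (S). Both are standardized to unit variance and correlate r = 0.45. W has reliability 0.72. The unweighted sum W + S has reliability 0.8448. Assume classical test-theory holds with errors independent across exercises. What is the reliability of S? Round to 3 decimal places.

0.830

Var(W+S) = 2 + 2·0.45 = 2.900.
True-score variance = ρ_W + ρ_S + 2·0.45, so 0.8448 = (0.72 + ρ_S + 0.90) / 2.900.
ρ_S = 0.8448·2.900 − 0.72 − 0.90 = 0.830.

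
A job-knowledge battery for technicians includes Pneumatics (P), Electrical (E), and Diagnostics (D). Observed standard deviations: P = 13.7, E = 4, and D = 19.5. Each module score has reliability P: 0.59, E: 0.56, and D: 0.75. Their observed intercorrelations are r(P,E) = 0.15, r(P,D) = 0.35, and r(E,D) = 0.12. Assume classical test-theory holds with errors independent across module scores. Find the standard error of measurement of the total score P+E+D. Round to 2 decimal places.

13.38

Var(total) = 583.94 + 222.165 = 806.105.
True-score variance = 404.885 + 222.165 = 627.05, so reliability = 0.7779.
Error variance = 806.105 − 627.05 = 179.055; SEM = √179.055 = 13.38.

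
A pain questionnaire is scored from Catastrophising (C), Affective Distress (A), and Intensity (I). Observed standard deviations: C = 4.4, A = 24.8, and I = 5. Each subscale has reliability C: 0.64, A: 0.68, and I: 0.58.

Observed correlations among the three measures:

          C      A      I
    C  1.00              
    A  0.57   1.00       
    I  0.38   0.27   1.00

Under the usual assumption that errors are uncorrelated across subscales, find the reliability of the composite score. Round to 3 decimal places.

Var(C+A+I) = 4.4² + 24.8² + 5² + 2·[4.4·24.8·0.57 + 4.4·5·0.38 + 24.8·5·0.27] = 659.4 + 208.077 = 867.477.
Because errors are independent across components, Cov(Tᵢ,Tⱼ) = Cov(Xᵢ,Xⱼ); the off-diagonal part of the true-score variance is the same as above.
True-score variance = [4.4²·0.64 + 24.8²·0.68 + 5²·0.58] + 208.077 = 445.118 + 208.077 = 653.194.
Reliability = 653.194 / 867.477 = 0.753.

0.753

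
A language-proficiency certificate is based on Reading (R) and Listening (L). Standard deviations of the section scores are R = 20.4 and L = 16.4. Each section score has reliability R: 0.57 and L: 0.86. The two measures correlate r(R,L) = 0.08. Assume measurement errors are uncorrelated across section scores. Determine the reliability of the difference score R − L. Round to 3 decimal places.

Var(R−L) = 20.4² + 16.4² − 2·20.4·16.4·0.08 = 685.12 − 53.5296 = 631.59.
Because errors are independent across components, Cov(Tᵢ,Tⱼ) = Cov(Xᵢ,Xⱼ); the off-diagonal part of the true-score variance is the same as above.
True-score variance = [20.4²·0.57 + 16.4²·0.86] − 53.5296 = 468.517 − 53.5296 = 414.987.
Reliability = 414.987 / 631.59 = 0.657.

0.657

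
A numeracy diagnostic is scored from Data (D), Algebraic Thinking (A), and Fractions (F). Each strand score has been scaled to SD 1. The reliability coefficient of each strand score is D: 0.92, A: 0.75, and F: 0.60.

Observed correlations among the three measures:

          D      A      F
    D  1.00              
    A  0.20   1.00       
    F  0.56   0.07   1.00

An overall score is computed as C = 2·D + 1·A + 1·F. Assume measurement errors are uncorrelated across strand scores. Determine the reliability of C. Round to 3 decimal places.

Var(C) = 2² + 1 + 1 + 2·[2·0.20 + 2·0.56 + 0.07] = 6 + 3.18 = 9.18.
With uncorrelated errors the cross-covariances are all true-score covariance, so they carry over unchanged; only the diagonal terms shrink to ρᵢσᵢ².
True-score variance = [2²·0.92 + 0.75 + 0.60] + 3.18 = 5.03 + 3.18 = 8.21.
Reliability = 8.21 / 9.18 = 0.894.

0.894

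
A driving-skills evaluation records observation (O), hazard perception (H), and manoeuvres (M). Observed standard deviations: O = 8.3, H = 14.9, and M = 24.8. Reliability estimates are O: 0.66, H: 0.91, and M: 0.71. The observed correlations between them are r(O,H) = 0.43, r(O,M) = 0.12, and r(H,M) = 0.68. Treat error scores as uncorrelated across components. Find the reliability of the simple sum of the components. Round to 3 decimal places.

Var(O+H+M) = 8.3² + 14.9² + 24.8² + 2·[8.3·14.9·0.43 + 8.3·24.8·0.12 + 14.9·24.8·0.68] = 905.94 + 658.305 = 1564.25.
With uncorrelated errors the cross-covariances are all true-score covariance, so they carry over unchanged; only the diagonal terms shrink to ρᵢσᵢ².
True-score variance = [8.3²·0.66 + 14.9²·0.91 + 24.8²·0.71] + 658.305 = 684.175 + 658.305 = 1342.48.
Reliability = 1342.48 / 1564.25 = 0.858.

0.858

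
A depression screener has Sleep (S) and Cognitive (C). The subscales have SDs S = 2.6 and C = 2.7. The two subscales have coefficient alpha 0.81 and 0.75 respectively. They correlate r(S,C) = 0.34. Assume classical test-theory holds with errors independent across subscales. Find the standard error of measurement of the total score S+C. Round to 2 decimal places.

1.76

Var(total) = 14.05 + 4.7736 = 18.8236.
True-score variance = 10.9431 + 4.7736 = 15.7167, so reliability = 0.8349.
Error variance = 18.8236 − 15.7167 = 3.1069; SEM = √3.1069 = 1.76.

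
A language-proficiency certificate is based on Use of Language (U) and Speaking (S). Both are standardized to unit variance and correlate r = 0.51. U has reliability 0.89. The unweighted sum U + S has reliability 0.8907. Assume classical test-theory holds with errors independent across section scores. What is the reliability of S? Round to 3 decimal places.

0.780

Var(U+S) = 2 + 2·0.51 = 3.020.
True-score variance = ρ_U + ρ_S + 2·0.51, so 0.8907 = (0.89 + ρ_S + 1.02) / 3.020.
ρ_S = 0.8907·3.020 − 0.89 − 1.02 = 0.780.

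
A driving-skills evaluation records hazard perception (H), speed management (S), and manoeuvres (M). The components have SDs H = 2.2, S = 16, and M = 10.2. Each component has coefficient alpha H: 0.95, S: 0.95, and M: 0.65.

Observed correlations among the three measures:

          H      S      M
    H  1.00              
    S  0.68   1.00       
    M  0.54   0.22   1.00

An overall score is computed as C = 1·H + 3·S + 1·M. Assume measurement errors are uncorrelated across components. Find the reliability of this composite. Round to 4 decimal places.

Var(C) = 2.2² + 3²·16² + 10.2² + 2·[3·2.2·16·0.68 + 2.2·10.2·0.54 + 3·16·10.2·0.22] = 2412.88 + 383.275 = 2796.16.
With uncorrelated errors the cross-covariances are all true-score covariance, so they carry over unchanged; only the diagonal terms shrink to ρᵢσᵢ².
True-score variance = [2.2²·0.95 + 3²·16²·0.95 + 10.2²·0.65] + 383.275 = 2261.02 + 383.275 = 2644.3.
Reliability = 2644.3 / 2796.16 = 0.9457.

0.9457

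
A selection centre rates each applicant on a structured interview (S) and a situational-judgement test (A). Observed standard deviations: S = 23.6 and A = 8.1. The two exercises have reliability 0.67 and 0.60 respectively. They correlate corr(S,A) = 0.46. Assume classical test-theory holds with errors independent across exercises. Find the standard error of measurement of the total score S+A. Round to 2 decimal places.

14.49

Var(total) = 622.57 + 175.867 = 798.437.
True-score variance = 412.529 + 175.867 = 588.396, so reliability = 0.7369.
Error variance = 798.437 − 588.396 = 210.041; SEM = √210.041 = 14.49.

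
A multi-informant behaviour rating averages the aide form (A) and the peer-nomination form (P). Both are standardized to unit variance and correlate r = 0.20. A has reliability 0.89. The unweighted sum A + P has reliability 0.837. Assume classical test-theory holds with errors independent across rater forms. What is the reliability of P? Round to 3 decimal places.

Var(A+P) = 2 + 2·0.20 = 2.400.
True-score variance = ρ_A + ρ_P + 2·0.20, so 0.837 = (0.89 + ρ_P + 0.40) / 2.400.
ρ_P = 0.837·2.400 − 0.89 − 0.40 = 0.719.

0.719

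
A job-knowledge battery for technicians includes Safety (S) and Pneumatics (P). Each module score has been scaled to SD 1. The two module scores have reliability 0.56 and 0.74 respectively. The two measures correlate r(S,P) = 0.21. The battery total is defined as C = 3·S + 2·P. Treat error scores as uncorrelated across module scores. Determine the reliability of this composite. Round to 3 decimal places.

0.678

Var(C) = 3² + 2² + 2·[6·0.21] = 13 + 2.52 = 15.52.
Because errors are independent across components, Cov(Tᵢ,Tⱼ) = Cov(Xᵢ,Xⱼ); the off-diagonal part of the true-score variance is the same as above.
True-score variance = [3²·0.56 + 2²·0.74] + 2.52 = 8 + 2.52 = 10.52.
Reliability = 10.52 / 15.52 = 0.678.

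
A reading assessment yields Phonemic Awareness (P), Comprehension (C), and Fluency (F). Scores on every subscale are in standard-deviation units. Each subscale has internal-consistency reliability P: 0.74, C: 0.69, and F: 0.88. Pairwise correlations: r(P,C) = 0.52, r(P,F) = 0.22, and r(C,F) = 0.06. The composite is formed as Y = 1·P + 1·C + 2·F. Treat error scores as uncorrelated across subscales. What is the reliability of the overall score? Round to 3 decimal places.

0.871

Var(Y) = 1 + 1 + 2² + 2·[0.52 + 2·0.22 + 2·0.06] = 6 + 2.16 = 8.16.
With uncorrelated errors the cross-covariances are all true-score covariance, so they carry over unchanged; only the diagonal terms shrink to ρᵢσᵢ².
True-score variance = [0.74 + 0.69 + 2²·0.88] + 2.16 = 4.95 + 2.16 = 7.11.
Reliability = 7.11 / 8.16 = 0.871.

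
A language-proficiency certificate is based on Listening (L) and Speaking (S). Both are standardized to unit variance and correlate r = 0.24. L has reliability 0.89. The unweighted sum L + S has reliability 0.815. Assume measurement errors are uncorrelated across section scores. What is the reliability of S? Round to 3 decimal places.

0.651

Var(L+S) = 2 + 2·0.24 = 2.480.
True-score variance = ρ_L + ρ_S + 2·0.24, so 0.815 = (0.89 + ρ_S + 0.48) / 2.480.
ρ_S = 0.815·2.480 − 0.89 − 0.48 = 0.651.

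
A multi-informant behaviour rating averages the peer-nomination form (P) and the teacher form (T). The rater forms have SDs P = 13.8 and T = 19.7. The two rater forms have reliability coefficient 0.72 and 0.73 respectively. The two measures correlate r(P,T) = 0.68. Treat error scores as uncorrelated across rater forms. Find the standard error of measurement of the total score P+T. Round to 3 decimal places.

12.574

Var(total) = 578.53 + 369.73 = 948.26.
True-score variance = 420.423 + 369.73 = 790.152, so reliability = 0.8333.
Error variance = 948.26 − 790.152 = 158.108; SEM = √158.108 = 12.574.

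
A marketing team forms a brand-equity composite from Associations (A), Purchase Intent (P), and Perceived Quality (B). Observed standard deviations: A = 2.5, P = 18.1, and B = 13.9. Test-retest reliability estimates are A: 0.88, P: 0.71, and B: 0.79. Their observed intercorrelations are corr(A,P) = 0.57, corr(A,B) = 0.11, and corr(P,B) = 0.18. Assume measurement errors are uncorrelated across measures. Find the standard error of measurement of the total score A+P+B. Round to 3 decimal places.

11.676

Var(total) = 527.07 + 149.802 = 676.872.
True-score variance = 390.739 + 149.802 = 540.541, so reliability = 0.7986.
Error variance = 676.872 − 540.541 = 136.331; SEM = √136.331 = 11.676.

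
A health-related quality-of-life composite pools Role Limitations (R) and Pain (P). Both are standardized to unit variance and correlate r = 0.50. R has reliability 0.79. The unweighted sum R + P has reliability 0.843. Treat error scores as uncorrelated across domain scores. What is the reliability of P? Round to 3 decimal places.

Var(R+P) = 2 + 2·0.50 = 3.000.
True-score variance = ρ_R + ρ_P + 2·0.50, so 0.843 = (0.79 + ρ_P + 1.00) / 3.000.
ρ_P = 0.843·3.000 − 0.79 − 1.00 = 0.739.

0.739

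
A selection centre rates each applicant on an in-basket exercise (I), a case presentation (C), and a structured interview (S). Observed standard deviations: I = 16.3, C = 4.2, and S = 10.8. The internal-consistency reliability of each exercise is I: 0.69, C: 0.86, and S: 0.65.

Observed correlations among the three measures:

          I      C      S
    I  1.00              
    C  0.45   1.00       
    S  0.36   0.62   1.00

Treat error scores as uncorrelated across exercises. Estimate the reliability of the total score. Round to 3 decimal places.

Var(I+C+S) = 16.3² + 4.2² + 10.8² + 2·[16.3·4.2·0.45 + 16.3·10.8·0.36 + 4.2·10.8·0.62] = 399.97 + 244.609 = 644.579.
With uncorrelated errors the cross-covariances are all true-score covariance, so they carry over unchanged; only the diagonal terms shrink to ρᵢσᵢ².
True-score variance = [16.3²·0.69 + 4.2²·0.86 + 10.8²·0.65] + 244.609 = 274.312 + 244.609 = 518.922.
Reliability = 518.922 / 644.579 = 0.805.

0.805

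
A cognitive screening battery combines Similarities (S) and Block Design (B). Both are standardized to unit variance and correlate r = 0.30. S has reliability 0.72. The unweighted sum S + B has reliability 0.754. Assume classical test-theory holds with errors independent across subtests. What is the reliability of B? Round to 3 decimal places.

0.640

Var(S+B) = 2 + 2·0.30 = 2.600.
True-score variance = ρ_S + ρ_B + 2·0.30, so 0.754 = (0.72 + ρ_B + 0.60) / 2.600.
ρ_B = 0.754·2.600 − 0.72 − 0.60 = 0.640.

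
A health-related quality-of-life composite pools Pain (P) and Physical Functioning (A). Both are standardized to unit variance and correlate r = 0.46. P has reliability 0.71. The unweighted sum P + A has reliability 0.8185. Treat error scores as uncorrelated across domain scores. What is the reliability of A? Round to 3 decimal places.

0.760

Var(P+A) = 2 + 2·0.46 = 2.920.
True-score variance = ρ_P + ρ_A + 2·0.46, so 0.8185 = (0.71 + ρ_A + 0.92) / 2.920.
ρ_A = 0.8185·2.920 − 0.71 − 0.92 = 0.760.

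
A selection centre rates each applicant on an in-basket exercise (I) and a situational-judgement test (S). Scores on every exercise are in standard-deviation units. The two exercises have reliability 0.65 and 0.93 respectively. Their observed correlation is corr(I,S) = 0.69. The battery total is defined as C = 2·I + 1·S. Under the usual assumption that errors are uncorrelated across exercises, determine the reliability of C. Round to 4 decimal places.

0.8106

Var(C) = 2² + 1 + 2·[2·0.69] = 5 + 2.76 = 7.76.
With uncorrelated errors the cross-covariances are all true-score covariance, so they carry over unchanged; only the diagonal terms shrink to ρᵢσᵢ².
True-score variance = [2²·0.65 + 0.93] + 2.76 = 3.53 + 2.76 = 6.29.
Reliability = 6.29 / 7.76 = 0.8106.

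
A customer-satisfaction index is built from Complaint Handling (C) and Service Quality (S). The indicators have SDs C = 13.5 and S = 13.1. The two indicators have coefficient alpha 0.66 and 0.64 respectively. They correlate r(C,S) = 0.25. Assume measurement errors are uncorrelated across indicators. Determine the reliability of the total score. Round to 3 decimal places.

Var(C+S) = 13.5² + 13.1² + 2·[13.5·13.1·0.25] = 353.86 + 88.425 = 442.285.
Because errors are independent across components, Cov(Tᵢ,Tⱼ) = Cov(Xᵢ,Xⱼ); the off-diagonal part of the true-score variance is the same as above.
True-score variance = [13.5²·0.66 + 13.1²·0.64] + 88.425 = 230.115 + 88.425 = 318.54.
Reliability = 318.54 / 442.285 = 0.720.

0.720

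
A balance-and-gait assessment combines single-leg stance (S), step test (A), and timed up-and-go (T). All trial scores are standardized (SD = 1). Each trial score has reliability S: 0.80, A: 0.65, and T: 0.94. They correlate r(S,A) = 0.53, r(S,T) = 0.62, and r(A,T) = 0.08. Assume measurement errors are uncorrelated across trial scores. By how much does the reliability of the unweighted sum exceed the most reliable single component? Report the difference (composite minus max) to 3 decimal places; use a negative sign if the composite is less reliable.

Var(sum) = 3 + 2.46 = 5.46; true-score variance = 2.39 + 2.46 = 4.85; composite reliability = 0.8883.
Max component reliability = 0.9400.
Difference = 0.8883 − 0.9400 = -0.052.

-0.052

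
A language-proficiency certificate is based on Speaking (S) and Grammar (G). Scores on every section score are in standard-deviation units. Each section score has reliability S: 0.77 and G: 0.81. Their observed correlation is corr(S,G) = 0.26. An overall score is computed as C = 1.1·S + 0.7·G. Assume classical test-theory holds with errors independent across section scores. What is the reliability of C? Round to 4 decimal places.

0.8232

Var(C) = 1.1² + 0.7² + 2·[0.77·0.26] = 1.7 + 0.4004 = 2.1004.
Because errors are independent across components, Cov(Tᵢ,Tⱼ) = Cov(Xᵢ,Xⱼ); the off-diagonal part of the true-score variance is the same as above.
True-score variance = [1.1²·0.77 + 0.7²·0.81] + 0.4004 = 1.3286 + 0.4004 = 1.729.
Reliability = 1.729 / 2.1004 = 0.8232.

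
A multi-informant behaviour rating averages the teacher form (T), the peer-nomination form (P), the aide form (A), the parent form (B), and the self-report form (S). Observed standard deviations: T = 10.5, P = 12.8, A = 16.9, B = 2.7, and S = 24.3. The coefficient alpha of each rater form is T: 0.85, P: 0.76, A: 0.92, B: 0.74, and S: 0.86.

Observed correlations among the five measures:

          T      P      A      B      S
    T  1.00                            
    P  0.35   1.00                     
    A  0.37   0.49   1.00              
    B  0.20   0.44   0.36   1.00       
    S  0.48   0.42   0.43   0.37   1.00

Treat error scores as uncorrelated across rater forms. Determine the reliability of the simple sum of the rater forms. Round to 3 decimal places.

Var(T+P+A+B+S) = 10.5² + 12.8² + 16.9² + 2.7² + 24.3² + 2·[10.5·12.8·0.35 + 10.5·16.9·0.37 + 10.5·2.7·0.20 + 10.5·24.3·0.48 + 12.8·16.9·0.49 + 12.8·2.7·0.44 + 12.8·24.3·0.42 + 16.9·2.7·0.36 + 16.9·24.3·0.43 + 2.7·24.3·0.37] = 1157.48 + 1419.94 = 2577.42.
Under uncorrelated errors the observed covariances equal the true-score covariances, so only the own-variance terms attenuate.
True-score variance = [10.5²·0.85 + 12.8²·0.76 + 16.9²·0.92 + 2.7²·0.74 + 24.3²·0.86] + 1419.94 = 994.208 + 1419.94 = 2414.15.
Reliability = 2414.15 / 2577.42 = 0.937.

0.937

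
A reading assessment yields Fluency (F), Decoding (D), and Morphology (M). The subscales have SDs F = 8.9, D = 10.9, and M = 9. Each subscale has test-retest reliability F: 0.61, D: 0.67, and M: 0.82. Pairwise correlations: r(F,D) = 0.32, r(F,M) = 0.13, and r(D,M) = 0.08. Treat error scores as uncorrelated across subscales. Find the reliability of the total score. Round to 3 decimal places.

Var(F+D+M) = 8.9² + 10.9² + 9² + 2·[8.9·10.9·0.32 + 8.9·9·0.13 + 10.9·9·0.08] = 279.02 + 98.6084 = 377.628.
Because errors are independent across components, Cov(Tᵢ,Tⱼ) = Cov(Xᵢ,Xⱼ); the off-diagonal part of the true-score variance is the same as above.
True-score variance = [8.9²·0.61 + 10.9²·0.67 + 9²·0.82] + 98.6084 = 194.341 + 98.6084 = 292.949.
Reliability = 292.949 / 377.628 = 0.776.

0.776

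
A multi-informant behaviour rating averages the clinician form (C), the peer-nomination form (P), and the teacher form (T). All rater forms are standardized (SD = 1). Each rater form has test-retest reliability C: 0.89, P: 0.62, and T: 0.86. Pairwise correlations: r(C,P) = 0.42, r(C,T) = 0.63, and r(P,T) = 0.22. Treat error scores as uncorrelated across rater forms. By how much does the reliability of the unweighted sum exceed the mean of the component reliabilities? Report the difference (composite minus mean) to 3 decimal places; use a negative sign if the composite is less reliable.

Var(sum) = 3 + 2.54 = 5.54; true-score variance = 2.37 + 2.54 = 4.91; composite reliability = 0.8863.
Mean component reliability = 0.7900.
Difference = 0.8863 − 0.7900 = 0.096.

0.096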